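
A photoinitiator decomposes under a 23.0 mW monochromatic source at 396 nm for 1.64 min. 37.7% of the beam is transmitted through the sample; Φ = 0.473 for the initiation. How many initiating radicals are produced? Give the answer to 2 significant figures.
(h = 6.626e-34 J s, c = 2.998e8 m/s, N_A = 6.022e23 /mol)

1.3e18 initiating radicals

Photon energy at 396 nm: hc/λ = (6.626e-34)(2.998e8)/(396e-9) = 5.016e-19 J.
Energy delivered: (23.0 mW)(98.4 s) = 2.263 J.
Photons incident: 2.263 / 5.016e-19 = 4.512e18, i.e. 4.512e18/6.022e23 = 7.493e-6 mol.
Fraction absorbed: 1 − 37.7/100 = 0.6230.
Photons absorbed: 0.6230 × 7.493e-6 = 4.668e-6 mol.
Product: Φ × n_abs = 0.473 × 4.668e-6 = 2.208e-6 mol.
As a count: 2.208e-6 × 6.022e23 = 1.3e18.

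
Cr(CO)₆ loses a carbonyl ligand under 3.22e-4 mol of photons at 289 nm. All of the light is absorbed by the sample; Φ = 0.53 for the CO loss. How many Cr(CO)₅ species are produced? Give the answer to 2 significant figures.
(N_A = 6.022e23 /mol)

Product: Φ × n_abs = 0.53 × 3.22e-4 = 1.707e-4 mol.
As a count: 1.707e-4 × 6.022e23 = 1.0e20.

1.0e20 species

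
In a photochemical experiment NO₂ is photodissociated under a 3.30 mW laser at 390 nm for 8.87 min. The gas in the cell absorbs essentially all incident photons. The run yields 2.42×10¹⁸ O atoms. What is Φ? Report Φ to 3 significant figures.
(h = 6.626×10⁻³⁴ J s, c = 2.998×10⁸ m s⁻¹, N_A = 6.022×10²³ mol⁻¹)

Product: 2.42×10¹⁸ / 6.022×10²³ = 4.019×10⁻⁶ mol.
Photon energy at 390 nm: hc/λ = (6.626×10⁻³⁴)(2.998×10⁸)/(390×10⁻⁹) = 5.094×10⁻¹⁹ J.
Energy delivered: (3.30 mW)(532.2 s) = 1.756 J.
Photons incident: 1.756 / 5.094×10⁻¹⁹ = 3.447×10¹⁸, i.e. 3.447×10¹⁸/6.022×10²³ = 5.724×10⁻⁶ mol.
Φ = 4.019×10⁻⁶ mol / 5.724×10⁻⁶ mol photons = 0.702.

Φ = 0.702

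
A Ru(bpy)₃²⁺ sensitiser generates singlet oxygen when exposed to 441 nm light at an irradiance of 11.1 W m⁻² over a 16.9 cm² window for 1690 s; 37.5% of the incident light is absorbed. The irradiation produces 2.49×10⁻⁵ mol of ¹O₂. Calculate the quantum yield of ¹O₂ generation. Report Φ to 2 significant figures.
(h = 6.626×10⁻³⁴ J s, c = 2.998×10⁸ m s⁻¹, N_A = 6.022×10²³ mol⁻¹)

Photon energy at 441 nm: hc/λ = (6.626×10⁻³⁴)(2.998×10⁸)/(441×10⁻⁹) = 4.504×10⁻¹⁹ J.
Energy delivered: (11.1 W m⁻²)(16.9×10⁻⁴ m²)(1690 s) = 31.70 J.
Photons incident: 31.70 / 4.504×10⁻¹⁹ = 7.038×10¹⁹, i.e. 7.038×10¹⁹/6.022×10²³ = 1.169×10⁻⁴ mol.
Photons absorbed: 0.375 × 1.169×10⁻⁴ = 4.384×10⁻⁵ mol.
Φ = 2.49×10⁻⁵ mol / 4.384×10⁻⁵ mol photons = 0.57.

Φ = 0.57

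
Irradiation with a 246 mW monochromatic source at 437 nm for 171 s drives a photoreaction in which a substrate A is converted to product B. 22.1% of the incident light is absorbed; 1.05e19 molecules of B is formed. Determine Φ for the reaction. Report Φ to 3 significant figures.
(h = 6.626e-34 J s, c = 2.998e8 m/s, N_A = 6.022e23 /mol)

Product: 1.05e19 / 6.022e23 = 1.744e-5 mol.
Photon energy at 437 nm: hc/λ = (6.626e-34)(2.998e8)/(437e-9) = 4.546e-19 J.
Energy delivered: (246 mW)(171 s) = 42.07 J.
Photons incident: 42.07 / 4.546e-19 = 9.254e19, i.e. 9.254e19/6.022e23 = 1.537e-4 mol.
Photons absorbed: 0.221 × 1.537e-4 = 3.397e-5 mol.
Φ = 1.744e-5 mol / 3.397e-5 mol photons = 0.513.

Φ = 0.513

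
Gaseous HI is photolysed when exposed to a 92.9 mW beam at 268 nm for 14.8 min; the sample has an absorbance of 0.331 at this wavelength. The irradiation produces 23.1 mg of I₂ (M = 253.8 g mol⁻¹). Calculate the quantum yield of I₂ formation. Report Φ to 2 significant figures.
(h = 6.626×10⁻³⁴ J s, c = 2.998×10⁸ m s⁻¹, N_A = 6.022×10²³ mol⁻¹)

Product: 23.1 mg / 253.8 g mol⁻¹ = 9.102×10⁻⁵ mol.
Photon energy at 268 nm: hc/λ = (6.626×10⁻³⁴)(2.998×10⁸)/(268×10⁻⁹) = 7.412×10⁻¹⁹ J.
Energy delivered: (92.9 mW)(888 s) = 82.50 J.
Photons incident: 82.50 / 7.412×10⁻¹⁹ = 1.113×10²⁰, i.e. 1.113×10²⁰/6.022×10²³ = 1.848×10⁻⁴ mol.
Fraction absorbed: 1 − 10^(−0.331) = 0.5333.
Photons absorbed: 0.5333 × 1.848×10⁻⁴ = 9.855×10⁻⁵ mol.
Φ = 9.102×10⁻⁵ mol / 9.855×10⁻⁵ mol photons = 0.92.

Φ = 0.92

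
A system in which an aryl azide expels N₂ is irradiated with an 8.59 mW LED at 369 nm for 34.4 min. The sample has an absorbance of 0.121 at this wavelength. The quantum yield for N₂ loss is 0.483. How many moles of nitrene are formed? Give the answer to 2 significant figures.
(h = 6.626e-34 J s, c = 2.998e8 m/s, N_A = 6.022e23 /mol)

Photon energy at 369 nm: hc/λ = (6.626e-34)(2.998e8)/(369e-9) = 5.383e-19 J.
Energy delivered: (8.59 mW)(2064 s) = 17.73 J.
Photons incident: 17.73 / 5.383e-19 = 3.294e19, i.e. 3.294e19/6.022e23 = 5.470e-5 mol.
Fraction absorbed: 1 − 10^(−0.121) = 0.2432.
Photons absorbed: 0.2432 × 5.470e-5 = 1.330e-5 mol.
Product: Φ × n_abs = 0.483 × 1.330e-5 = 6.424e-6 mol.

6.4e-6 mol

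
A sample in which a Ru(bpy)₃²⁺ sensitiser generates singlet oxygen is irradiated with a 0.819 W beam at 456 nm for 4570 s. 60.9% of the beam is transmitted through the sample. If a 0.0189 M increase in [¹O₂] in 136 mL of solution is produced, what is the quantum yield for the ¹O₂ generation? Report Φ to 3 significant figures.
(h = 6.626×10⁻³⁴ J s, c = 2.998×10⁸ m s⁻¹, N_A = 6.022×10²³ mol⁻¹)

Product: (0.0189 M)(0.136 L) = 0.002570 mol.
Photon energy at 456 nm: hc/λ = (6.626×10⁻³⁴)(2.998×10⁸)/(456×10⁻⁹) = 4.356×10⁻¹⁹ J.
Energy delivered: (0.819 W)(4570 s) = 3743 J.
Photons incident: 3743 / 4.356×10⁻¹⁹ = 8.593×10²¹, i.e. 8.593×10²¹/6.022×10²³ = 0.01427 mol.
Fraction absorbed: 1 − 60.9/100 = 0.3910.
Photons absorbed: 0.3910 × 0.01427 = 0.005580 mol.
Φ = 0.002570 mol / 0.005580 mol photons = 0.461.

Φ = 0.461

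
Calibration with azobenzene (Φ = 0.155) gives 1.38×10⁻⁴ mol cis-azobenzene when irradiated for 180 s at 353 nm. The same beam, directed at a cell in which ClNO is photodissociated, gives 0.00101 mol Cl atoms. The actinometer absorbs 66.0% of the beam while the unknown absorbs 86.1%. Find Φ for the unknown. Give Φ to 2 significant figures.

Φ = 0.87

Photons absorbed by the actinometer: 1.38×10⁻⁴ / 0.155 = 8.903×10⁻⁴ mol.
Incident flux: 8.903×10⁻⁴ / 0.660 = 0.001349 einstein.
Absorbed by unknown: 0.861 × 0.001349 = 0.001161 mol.
Φ(unknown) = 0.00101 / 0.001161 = 0.87.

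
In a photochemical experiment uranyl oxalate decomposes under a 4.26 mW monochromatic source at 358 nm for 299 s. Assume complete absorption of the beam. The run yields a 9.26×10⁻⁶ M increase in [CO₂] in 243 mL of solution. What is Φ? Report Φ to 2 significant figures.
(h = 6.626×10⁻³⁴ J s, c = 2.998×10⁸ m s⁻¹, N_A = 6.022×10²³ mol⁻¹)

Product: (9.26×10⁻⁶ M)(0.243 L) = 2.250×10⁻⁶ mol.
Photon energy at 358 nm: hc/λ = (6.626×10⁻³⁴)(2.998×10⁸)/(358×10⁻⁹) = 5.549×10⁻¹⁹ J.
Energy delivered: (4.26 mW)(299 s) = 1.274 J.
Photons incident: 1.274 / 5.549×10⁻¹⁹ = 2.296×10¹⁸, i.e. 2.296×10¹⁸/6.022×10²³ = 3.813×10⁻⁶ mol.
Φ = 2.250×10⁻⁶ mol / 3.813×10⁻⁶ mol photons = 0.59.

Φ = 0.59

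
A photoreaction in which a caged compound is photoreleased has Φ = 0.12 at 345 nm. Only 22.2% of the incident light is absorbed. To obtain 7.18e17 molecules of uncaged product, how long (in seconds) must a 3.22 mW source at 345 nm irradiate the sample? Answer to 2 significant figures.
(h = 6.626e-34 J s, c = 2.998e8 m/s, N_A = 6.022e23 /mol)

t ≈ 4800 s

Product: 7.18e17 / 6.022e23 = 1.192e-6 mol.
Photons that must be absorbed: 1.192e-6 / 0.12 = 9.933e-6 mol.
Incident photons needed: 9.933e-6 / 0.222 = 4.474e-5 mol.
Photon energy: hc/λ = 5.758e-19 J; per mole, 3.467e5 J mol⁻¹.
Energy required: 4.474e-5 × 3.467e5 = 15.51 J.
Time: 15.51 J / 0.00322 W = 4800 s.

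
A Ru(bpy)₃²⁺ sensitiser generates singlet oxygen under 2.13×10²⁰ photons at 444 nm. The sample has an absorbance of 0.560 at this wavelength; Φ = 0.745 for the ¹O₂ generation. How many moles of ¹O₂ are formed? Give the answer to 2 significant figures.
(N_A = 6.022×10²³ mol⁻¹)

Moles of photons: 2.13×10²⁰ / 6.022×10²³ = 3.537×10⁻⁴ mol.
Fraction absorbed: 1 − 10^(−0.560) = 0.7246.
Photons absorbed: 0.7246 × 3.537×10⁻⁴ = 2.563×10⁻⁴ mol.
Product: Φ × n_abs = 0.745 × 2.563×10⁻⁴ = 1.909×10⁻⁴ mol.

1.9×10⁻⁴ mol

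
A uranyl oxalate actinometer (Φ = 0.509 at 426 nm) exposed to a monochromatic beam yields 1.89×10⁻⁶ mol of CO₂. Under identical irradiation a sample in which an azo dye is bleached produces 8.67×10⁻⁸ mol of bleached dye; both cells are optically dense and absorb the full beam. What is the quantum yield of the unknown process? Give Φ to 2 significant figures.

Photons absorbed by the actinometer: 1.89×10⁻⁶ / 0.509 = 3.713×10⁻⁶ mol.
Φ(unknown) = 8.67×10⁻⁸ / 3.713×10⁻⁶ = 0.023.

Φ = 0.023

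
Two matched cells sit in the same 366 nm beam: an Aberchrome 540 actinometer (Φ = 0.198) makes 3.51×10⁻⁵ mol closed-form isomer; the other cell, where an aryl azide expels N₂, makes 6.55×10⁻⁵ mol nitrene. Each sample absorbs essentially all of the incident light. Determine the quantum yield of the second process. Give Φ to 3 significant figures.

Photons absorbed by the actinometer: 3.51×10⁻⁵ / 0.198 = 1.773×10⁻⁴ mol.
Φ(unknown) = 6.55×10⁻⁵ / 1.773×10⁻⁴ = 0.369.

Φ = 0.369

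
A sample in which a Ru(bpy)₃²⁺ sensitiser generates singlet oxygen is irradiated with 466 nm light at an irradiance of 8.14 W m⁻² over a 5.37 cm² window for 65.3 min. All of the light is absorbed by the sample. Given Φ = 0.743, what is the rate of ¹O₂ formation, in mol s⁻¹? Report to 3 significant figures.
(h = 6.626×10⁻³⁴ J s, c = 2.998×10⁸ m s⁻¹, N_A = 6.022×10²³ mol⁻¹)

Photon energy at 466 nm: hc/λ = (6.626×10⁻³⁴)(2.998×10⁸)/(466×10⁻⁹) = 4.263×10⁻¹⁹ J.
Energy delivered: (8.14 W m⁻²)(5.37×10⁻⁴ m²)(3918 s) = 17.13 J.
Photons incident: 17.13 / 4.263×10⁻¹⁹ = 4.018×10¹⁹, i.e. 4.018×10¹⁹/6.022×10²³ = 6.672×10⁻⁵ mol.
Product formed: 0.743 × 6.672×10⁻⁵ = 4.957×10⁻⁵ mol.
Rate: 4.957×10⁻⁵ / 3918 s = 1.27×10⁻⁸ mol s⁻¹.

1.27×10⁻⁸ mol s⁻¹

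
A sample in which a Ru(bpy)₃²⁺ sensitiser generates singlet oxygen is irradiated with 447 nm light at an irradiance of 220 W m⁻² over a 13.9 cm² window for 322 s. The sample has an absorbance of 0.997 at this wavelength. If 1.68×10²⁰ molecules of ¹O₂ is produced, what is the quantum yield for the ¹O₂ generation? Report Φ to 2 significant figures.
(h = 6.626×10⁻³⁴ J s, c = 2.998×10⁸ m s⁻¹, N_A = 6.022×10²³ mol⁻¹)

Product: 1.68×10²⁰ / 6.022×10²³ = 2.790×10⁻⁴ mol.
Photon energy at 447 nm: hc/λ = (6.626×10⁻³⁴)(2.998×10⁸)/(447×10⁻⁹) = 4.444×10⁻¹⁹ J.
Energy delivered: (220 W m⁻²)(13.9×10⁻⁴ m²)(322 s) = 98.47 J.
Photons incident: 98.47 / 4.444×10⁻¹⁹ = 2.216×10²⁰, i.e. 2.216×10²⁰/6.022×10²³ = 3.680×10⁻⁴ mol.
Fraction absorbed: 1 − 10^(−0.997) = 0.8993.
Photons absorbed: 0.8993 × 3.680×10⁻⁴ = 3.309×10⁻⁴ mol.
Φ = 2.790×10⁻⁴ mol / 3.309×10⁻⁴ mol photons = 0.84.

Φ = 0.84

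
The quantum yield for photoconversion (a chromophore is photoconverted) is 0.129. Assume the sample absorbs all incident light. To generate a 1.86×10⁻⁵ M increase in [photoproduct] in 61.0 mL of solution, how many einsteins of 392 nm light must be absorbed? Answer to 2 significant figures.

Product: (1.86×10⁻⁵ M)(0.061 L) = 1.135×10⁻⁶ mol.
Photons that must be absorbed: 1.135×10⁻⁶ / 0.129 = 8.798×10⁻⁶ mol.

8.8×10⁻⁶ einstein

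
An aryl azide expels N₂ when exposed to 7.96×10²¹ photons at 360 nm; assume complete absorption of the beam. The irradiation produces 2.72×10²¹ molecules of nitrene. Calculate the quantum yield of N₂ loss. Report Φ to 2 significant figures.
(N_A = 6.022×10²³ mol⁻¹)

Product: 2.72×10²¹ / 6.022×10²³ = 0.004517 mol.
Moles of photons: 7.96×10²¹ / 6.022×10²³ = 0.01322 mol.
Φ = 0.004517 mol / 0.01322 mol photons = 0.34.

Φ = 0.34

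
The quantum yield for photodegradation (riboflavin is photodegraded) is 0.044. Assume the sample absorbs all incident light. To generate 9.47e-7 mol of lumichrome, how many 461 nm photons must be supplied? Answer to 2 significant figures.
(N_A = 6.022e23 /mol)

Photons that must be absorbed: 9.47e-7 / 0.044 = 2.152e-5 mol.
Photon count: 2.152e-5 × 6.022e23 = 1.3e19.

1.3e19 photons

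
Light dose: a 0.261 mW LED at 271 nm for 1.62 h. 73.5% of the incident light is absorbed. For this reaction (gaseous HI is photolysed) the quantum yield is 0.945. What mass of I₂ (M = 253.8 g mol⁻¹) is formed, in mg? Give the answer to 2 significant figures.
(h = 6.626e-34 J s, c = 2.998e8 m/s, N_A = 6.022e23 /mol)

Photon energy at 271 nm: hc/λ = (6.626e-34)(2.998e8)/(271e-9) = 7.330e-19 J.
Energy delivered: (0.261 mW)(5832 s) = 1.522 J.
Photons incident: 1.522 / 7.330e-19 = 2.076e18, i.e. 2.076e18/6.022e23 = 3.447e-6 mol.
Photons absorbed: 0.735 × 3.447e-6 = 2.534e-6 mol.
Product: Φ × n_abs = 0.945 × 2.534e-6 = 2.395e-6 mol.
Mass: 2.395e-6 × 253.8 = 6.079e-4 g = 0.61 mg.

0.61 mg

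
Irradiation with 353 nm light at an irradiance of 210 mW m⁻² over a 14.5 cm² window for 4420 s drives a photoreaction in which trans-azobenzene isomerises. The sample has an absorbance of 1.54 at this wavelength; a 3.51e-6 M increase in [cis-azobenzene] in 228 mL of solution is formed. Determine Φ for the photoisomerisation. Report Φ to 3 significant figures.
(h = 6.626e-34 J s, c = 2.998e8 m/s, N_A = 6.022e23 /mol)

Φ = 0.207

Product: (3.51e-6 M)(0.228 L) = 8.003e-7 mol.
Photon energy at 353 nm: hc/λ = (6.626e-34)(2.998e8)/(353e-9) = 5.627e-19 J.
Energy delivered: (210 mW m⁻²)(14.5e-4 m²)(4420 s) = 1.346 J.
Photons incident: 1.346 / 5.627e-19 = 2.392e18, i.e. 2.392e18/6.022e23 = 3.972e-6 mol.
Fraction absorbed: 1 − 10^(−1.54) = 0.9712.
Photons absorbed: 0.9712 × 3.972e-6 = 3.858e-6 mol.
Φ = 8.003e-7 mol / 3.858e-6 mol photons = 0.207.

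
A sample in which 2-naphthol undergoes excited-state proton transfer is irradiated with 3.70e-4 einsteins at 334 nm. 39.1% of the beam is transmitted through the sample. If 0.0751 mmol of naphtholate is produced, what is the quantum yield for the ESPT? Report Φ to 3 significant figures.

Φ = 0.333

Product: 0.0751 mmol = 7.51e-5 mol.
Fraction absorbed: 1 − 39.1/100 = 0.6090.
Photons absorbed: 0.6090 × 3.70e-4 = 2.253e-4 mol.
Φ = 7.51e-5 mol / 2.253e-4 mol photons = 0.333.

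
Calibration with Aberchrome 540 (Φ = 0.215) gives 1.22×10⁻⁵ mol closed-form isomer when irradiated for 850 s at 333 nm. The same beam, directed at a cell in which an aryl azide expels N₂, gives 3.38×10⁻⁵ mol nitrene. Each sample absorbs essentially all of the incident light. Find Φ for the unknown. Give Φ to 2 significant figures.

Φ = 0.60

Photons absorbed by the actinometer: 1.22×10⁻⁵ / 0.215 = 5.674×10⁻⁵ mol.
Φ(unknown) = 3.38×10⁻⁵ / 5.674×10⁻⁵ = 0.60.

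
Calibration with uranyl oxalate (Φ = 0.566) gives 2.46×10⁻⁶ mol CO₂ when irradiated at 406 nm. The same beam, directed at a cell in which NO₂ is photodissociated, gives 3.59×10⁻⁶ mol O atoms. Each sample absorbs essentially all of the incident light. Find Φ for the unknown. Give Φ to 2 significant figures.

Photons absorbed by the actinometer: 2.46×10⁻⁶ / 0.566 = 4.346×10⁻⁶ mol.
Φ(unknown) = 3.59×10⁻⁶ / 4.346×10⁻⁶ = 0.83.

Φ = 0.83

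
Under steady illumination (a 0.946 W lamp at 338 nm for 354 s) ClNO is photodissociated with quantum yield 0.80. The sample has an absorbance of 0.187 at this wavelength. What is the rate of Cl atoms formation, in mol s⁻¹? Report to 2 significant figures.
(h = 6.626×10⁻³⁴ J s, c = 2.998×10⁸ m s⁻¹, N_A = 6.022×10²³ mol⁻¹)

7.5×10⁻⁷ mol s⁻¹

Photon energy at 338 nm: hc/λ = (6.626×10⁻³⁴)(2.998×10⁸)/(338×10⁻⁹) = 5.877×10⁻¹⁹ J.
Energy delivered: (0.946 W)(354 s) = 334.9 J.
Photons incident: 334.9 / 5.877×10⁻¹⁹ = 5.698×10²⁰, i.e. 5.698×10²⁰/6.022×10²³ = 9.462×10⁻⁴ mol.
Fraction absorbed: 1 − 10^(−0.187) = 0.3499.
Photons absorbed: 0.3499 × 9.462×10⁻⁴ = 3.311×10⁻⁴ mol.
Product formed: 0.80 × 3.311×10⁻⁴ = 2.649×10⁻⁴ mol.
Rate: 2.649×10⁻⁴ / 354 s = 7.5×10⁻⁷ mol s⁻¹.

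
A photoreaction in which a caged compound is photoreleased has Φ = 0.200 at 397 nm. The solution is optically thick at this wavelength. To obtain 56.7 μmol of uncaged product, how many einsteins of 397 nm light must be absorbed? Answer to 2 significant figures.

Product: 56.7 μmol = 5.67e-5 mol.
Photons that must be absorbed: 5.67e-5 / 0.200 = 2.835e-4 mol.

2.8e-4 einstein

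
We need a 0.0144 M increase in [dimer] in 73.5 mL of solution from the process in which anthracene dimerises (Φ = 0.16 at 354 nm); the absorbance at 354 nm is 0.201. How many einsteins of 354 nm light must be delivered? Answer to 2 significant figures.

Product: (0.0144 M)(0.0735 L) = 0.001058 mol.
Photons that must be absorbed: 0.001058 / 0.16 = 0.006612 mol.
Fraction absorbed: 1 − 10^(−0.201) = 0.3705.
Incident photons needed: 0.006612 / 0.3705 = 0.01785 mol.

0.018 einstein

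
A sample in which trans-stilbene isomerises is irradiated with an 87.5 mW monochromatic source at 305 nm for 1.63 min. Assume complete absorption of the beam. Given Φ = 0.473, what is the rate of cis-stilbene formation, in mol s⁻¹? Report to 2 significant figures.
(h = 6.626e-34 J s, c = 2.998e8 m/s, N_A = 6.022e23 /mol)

1.1e-7 mol s⁻¹

Photon energy at 305 nm: hc/λ = (6.626e-34)(2.998e8)/(305e-9) = 6.513e-19 J.
Energy delivered: (87.5 mW)(97.8 s) = 8.558 J.
Photons incident: 8.558 / 6.513e-19 = 1.314e19, i.e. 1.314e19/6.022e23 = 2.182e-5 mol.
Product formed: 0.473 × 2.182e-5 = 1.032e-5 mol.
Rate: 1.032e-5 / 97.8 s = 1.1e-7 mol s⁻¹.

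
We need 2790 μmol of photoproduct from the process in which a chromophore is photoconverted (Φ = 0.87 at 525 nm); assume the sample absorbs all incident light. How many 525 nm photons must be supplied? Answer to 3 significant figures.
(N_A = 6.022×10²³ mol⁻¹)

Product: 2790 μmol = 0.00279 mol.
Photons that must be absorbed: 0.00279 / 0.87 = 0.003207 mol.
Photon count: 0.003207 × 6.022×10²³ = 1.93×10²¹.

1.93×10²¹ photons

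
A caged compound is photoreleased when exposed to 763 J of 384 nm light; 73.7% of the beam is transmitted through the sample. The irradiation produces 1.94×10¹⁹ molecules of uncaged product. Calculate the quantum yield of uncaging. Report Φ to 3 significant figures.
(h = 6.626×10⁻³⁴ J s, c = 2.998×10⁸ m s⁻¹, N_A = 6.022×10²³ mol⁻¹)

Φ = 0.0500

Product: 1.94×10¹⁹ / 6.022×10²³ = 3.222×10⁻⁵ mol.
Photon energy at 384 nm: hc/λ = (6.626×10⁻³⁴)(2.998×10⁸)/(384×10⁻⁹) = 5.173×10⁻¹⁹ J.
Photons incident: 763 / 5.173×10⁻¹⁹ = 1.475×10²¹, i.e. 1.475×10²¹/6.022×10²³ = 0.002449 mol.
Fraction absorbed: 1 − 73.7/100 = 0.2630.
Photons absorbed: 0.2630 × 0.002449 = 6.441×10⁻⁴ mol.
Φ = 3.222×10⁻⁵ mol / 6.441×10⁻⁴ mol photons = 0.0500.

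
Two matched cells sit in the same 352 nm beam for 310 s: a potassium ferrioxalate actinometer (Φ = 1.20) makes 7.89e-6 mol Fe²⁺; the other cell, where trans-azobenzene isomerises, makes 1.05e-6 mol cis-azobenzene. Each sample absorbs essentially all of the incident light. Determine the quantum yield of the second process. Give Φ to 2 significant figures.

Photons absorbed by the actinometer: 7.89e-6 / 1.20 = 6.575e-6 mol.
Φ(unknown) = 1.05e-6 / 6.575e-6 = 0.16.

Φ = 0.16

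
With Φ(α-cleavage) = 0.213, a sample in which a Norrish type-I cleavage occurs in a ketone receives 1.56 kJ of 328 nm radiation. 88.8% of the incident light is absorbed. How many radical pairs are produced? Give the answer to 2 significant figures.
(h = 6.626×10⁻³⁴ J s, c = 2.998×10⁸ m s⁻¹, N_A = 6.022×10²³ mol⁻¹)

4.9×10²⁰ radical pairs

Photon energy at 328 nm: hc/λ = (6.626×10⁻³⁴)(2.998×10⁸)/(328×10⁻⁹) = 6.056×10⁻¹⁹ J.
Incident energy: 1.56 kJ = 1560 J.
Photons incident: 1560 / 6.056×10⁻¹⁹ = 2.576×10²¹, i.e. 2.576×10²¹/6.022×10²³ = 0.004278 mol.
Photons absorbed: 0.888 × 0.004278 = 0.003799 mol.
Product: Φ × n_abs = 0.213 × 0.003799 = 8.092×10⁻⁴ mol.
As a count: 8.092×10⁻⁴ × 6.022×10²³ = 4.9×10²⁰.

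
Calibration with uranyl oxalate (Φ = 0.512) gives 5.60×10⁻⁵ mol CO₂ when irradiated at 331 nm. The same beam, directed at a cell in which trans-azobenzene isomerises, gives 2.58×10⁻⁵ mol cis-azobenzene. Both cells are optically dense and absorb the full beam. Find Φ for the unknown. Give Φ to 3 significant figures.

Φ = 0.236

Photons absorbed by the actinometer: 5.60×10⁻⁵ / 0.512 = 1.094×10⁻⁴ mol.
Φ(unknown) = 2.58×10⁻⁵ / 1.094×10⁻⁴ = 0.236.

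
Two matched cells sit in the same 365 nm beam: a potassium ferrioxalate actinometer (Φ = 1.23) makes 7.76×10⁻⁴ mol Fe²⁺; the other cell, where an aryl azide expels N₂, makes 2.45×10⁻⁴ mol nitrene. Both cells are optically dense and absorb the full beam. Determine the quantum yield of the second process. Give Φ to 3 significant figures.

Photons absorbed by the actinometer: 7.76×10⁻⁴ / 1.23 = 6.309×10⁻⁴ mol.
Φ(unknown) = 2.45×10⁻⁴ / 6.309×10⁻⁴ = 0.388.

Φ = 0.388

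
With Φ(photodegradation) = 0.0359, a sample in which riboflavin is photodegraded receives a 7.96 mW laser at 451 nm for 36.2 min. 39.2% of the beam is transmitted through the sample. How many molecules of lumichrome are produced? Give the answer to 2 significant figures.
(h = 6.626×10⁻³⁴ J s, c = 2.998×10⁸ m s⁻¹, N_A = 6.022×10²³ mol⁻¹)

Photon energy at 451 nm: hc/λ = (6.626×10⁻³⁴)(2.998×10⁸)/(451×10⁻⁹) = 4.405×10⁻¹⁹ J.
Energy delivered: (7.96 mW)(2172 s) = 17.29 J.
Photons incident: 17.29 / 4.405×10⁻¹⁹ = 3.925×10¹⁹, i.e. 3.925×10¹⁹/6.022×10²³ = 6.518×10⁻⁵ mol.
Fraction absorbed: 1 − 39.2/100 = 0.6080.
Photons absorbed: 0.6080 × 6.518×10⁻⁵ = 3.963×10⁻⁵ mol.
Product: Φ × n_abs = 0.0359 × 3.963×10⁻⁵ = 1.423×10⁻⁶ mol.
As a count: 1.423×10⁻⁶ × 6.022×10²³ = 8.6×10¹⁷.

8.6×10¹⁷ molecules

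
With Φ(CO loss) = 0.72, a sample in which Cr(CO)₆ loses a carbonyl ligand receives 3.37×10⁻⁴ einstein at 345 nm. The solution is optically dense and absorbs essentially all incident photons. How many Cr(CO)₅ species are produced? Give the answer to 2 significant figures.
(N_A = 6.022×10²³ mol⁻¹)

1.5×10²⁰ species

Product: Φ × n_abs = 0.72 × 3.37×10⁻⁴ = 2.426×10⁻⁴ mol.
As a count: 2.426×10⁻⁴ × 6.022×10²³ = 1.5×10²⁰.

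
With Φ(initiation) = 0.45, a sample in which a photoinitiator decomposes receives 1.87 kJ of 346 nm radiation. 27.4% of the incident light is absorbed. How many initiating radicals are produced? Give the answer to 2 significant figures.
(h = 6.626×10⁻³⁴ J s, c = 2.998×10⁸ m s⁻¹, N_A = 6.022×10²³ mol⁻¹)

Photon energy at 346 nm: hc/λ = (6.626×10⁻³⁴)(2.998×10⁸)/(346×10⁻⁹) = 5.741×10⁻¹⁹ J.
Incident energy: 1.87 kJ = 1870 J.
Photons incident: 1870 / 5.741×10⁻¹⁹ = 3.257×10²¹, i.e. 3.257×10²¹/6.022×10²³ = 0.005409 mol.
Photons absorbed: 0.274 × 0.005409 = 0.001482 mol.
Product: Φ × n_abs = 0.45 × 0.001482 = 6.669×10⁻⁴ mol.
As a count: 6.669×10⁻⁴ × 6.022×10²³ = 4.0×10²⁰.

4.0×10²⁰ initiating radicals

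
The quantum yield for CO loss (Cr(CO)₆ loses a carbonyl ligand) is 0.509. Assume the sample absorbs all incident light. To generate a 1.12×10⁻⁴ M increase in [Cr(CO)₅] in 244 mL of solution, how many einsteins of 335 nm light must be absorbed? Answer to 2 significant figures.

Product: (1.12×10⁻⁴ M)(0.244 L) = 2.733×10⁻⁵ mol.
Photons that must be absorbed: 2.733×10⁻⁵ / 0.509 = 5.369×10⁻⁵ mol.

5.4×10⁻⁵ einstein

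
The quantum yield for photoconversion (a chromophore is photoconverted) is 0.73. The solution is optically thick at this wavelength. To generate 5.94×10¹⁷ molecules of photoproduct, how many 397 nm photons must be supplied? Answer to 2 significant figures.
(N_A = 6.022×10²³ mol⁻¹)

8.1×10¹⁷ photons

Product: 5.94×10¹⁷ / 6.022×10²³ = 9.864×10⁻⁷ mol.
Photons that must be absorbed: 9.864×10⁻⁷ / 0.73 = 1.351×10⁻⁶ mol.
Photon count: 1.351×10⁻⁶ × 6.022×10²³ = 8.1×10¹⁷.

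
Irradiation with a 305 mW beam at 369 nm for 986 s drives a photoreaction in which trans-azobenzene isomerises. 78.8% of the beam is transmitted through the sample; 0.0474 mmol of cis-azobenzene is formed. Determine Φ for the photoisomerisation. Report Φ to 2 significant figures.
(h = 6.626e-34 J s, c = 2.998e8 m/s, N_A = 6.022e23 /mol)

Φ = 0.24

Product: 0.0474 mmol = 4.74e-5 mol.
Photon energy at 369 nm: hc/λ = (6.626e-34)(2.998e8)/(369e-9) = 5.383e-19 J.
Energy delivered: (305 mW)(986 s) = 300.7 J.
Photons incident: 300.7 / 5.383e-19 = 5.586e20, i.e. 5.586e20/6.022e23 = 9.276e-4 mol.
Fraction absorbed: 1 − 78.8/100 = 0.2120.
Photons absorbed: 0.2120 × 9.276e-4 = 1.967e-4 mol.
Φ = 4.74e-5 mol / 1.967e-4 mol photons = 0.24.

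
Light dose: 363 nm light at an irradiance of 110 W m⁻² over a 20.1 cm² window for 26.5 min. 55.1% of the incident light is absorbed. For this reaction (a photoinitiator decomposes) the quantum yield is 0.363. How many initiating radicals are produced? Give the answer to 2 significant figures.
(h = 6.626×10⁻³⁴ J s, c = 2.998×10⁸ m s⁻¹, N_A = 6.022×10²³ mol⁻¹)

1.3×10²⁰ initiating radicals

Photon energy at 363 nm: hc/λ = (6.626×10⁻³⁴)(2.998×10⁸)/(363×10⁻⁹) = 5.472×10⁻¹⁹ J.
Energy delivered: (110 W m⁻²)(20.1×10⁻⁴ m²)(1590 s) = 351.5 J.
Photons incident: 351.5 / 5.472×10⁻¹⁹ = 6.424×10²⁰, i.e. 6.424×10²⁰/6.022×10²³ = 0.001067 mol.
Photons absorbed: 0.551 × 0.001067 = 5.879×10⁻⁴ mol.
Product: Φ × n_abs = 0.363 × 5.879×10⁻⁴ = 2.134×10⁻⁴ mol.
As a count: 2.134×10⁻⁴ × 6.022×10²³ = 1.3×10²⁰.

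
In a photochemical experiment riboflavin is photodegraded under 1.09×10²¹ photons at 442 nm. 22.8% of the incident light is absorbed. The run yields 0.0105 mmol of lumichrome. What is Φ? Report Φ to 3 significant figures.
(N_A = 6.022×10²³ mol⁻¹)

Φ = 0.0254

Product: 0.0105 mmol = 1.05×10⁻⁵ mol.
Moles of photons: 1.09×10²¹ / 6.022×10²³ = 0.001810 mol.
Photons absorbed: 0.228 × 0.001810 = 4.127×10⁻⁴ mol.
Φ = 1.05×10⁻⁵ mol / 4.127×10⁻⁴ mol photons = 0.0254.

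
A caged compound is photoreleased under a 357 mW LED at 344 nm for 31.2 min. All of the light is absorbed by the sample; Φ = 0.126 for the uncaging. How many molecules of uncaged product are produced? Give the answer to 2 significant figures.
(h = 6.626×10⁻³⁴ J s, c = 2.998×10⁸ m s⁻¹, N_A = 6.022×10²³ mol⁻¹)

1.5×10²⁰ molecules

Photon energy at 344 nm: hc/λ = (6.626×10⁻³⁴)(2.998×10⁸)/(344×10⁻⁹) = 5.775×10⁻¹⁹ J.
Energy delivered: (357 mW)(1872 s) = 668.3 J.
Photons incident: 668.3 / 5.775×10⁻¹⁹ = 1.157×10²¹, i.e. 1.157×10²¹/6.022×10²³ = 0.001921 mol.
Product: Φ × n_abs = 0.126 × 0.001921 = 2.420×10⁻⁴ mol.
As a count: 2.420×10⁻⁴ × 6.022×10²³ = 1.5×10²⁰.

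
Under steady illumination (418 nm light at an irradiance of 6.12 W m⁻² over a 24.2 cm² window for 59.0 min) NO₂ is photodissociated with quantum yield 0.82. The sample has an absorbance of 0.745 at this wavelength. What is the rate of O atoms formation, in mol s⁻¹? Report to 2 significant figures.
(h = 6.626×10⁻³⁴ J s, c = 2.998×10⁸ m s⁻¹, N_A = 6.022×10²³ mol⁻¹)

3.5×10⁻⁸ mol s⁻¹

Photon energy at 418 nm: hc/λ = (6.626×10⁻³⁴)(2.998×10⁸)/(418×10⁻⁹) = 4.752×10⁻¹⁹ J.
Energy delivered: (6.12 W m⁻²)(24.2×10⁻⁴ m²)(3540 s) = 52.43 J.
Photons incident: 52.43 / 4.752×10⁻¹⁹ = 1.103×10²⁰, i.e. 1.103×10²⁰/6.022×10²³ = 1.832×10⁻⁴ mol.
Fraction absorbed: 1 − 10^(−0.745) = 0.8201.
Photons absorbed: 0.8201 × 1.832×10⁻⁴ = 1.502×10⁻⁴ mol.
Product formed: 0.82 × 1.502×10⁻⁴ = 1.232×10⁻⁴ mol.
Rate: 1.232×10⁻⁴ / 3540 s = 3.5×10⁻⁸ mol s⁻¹.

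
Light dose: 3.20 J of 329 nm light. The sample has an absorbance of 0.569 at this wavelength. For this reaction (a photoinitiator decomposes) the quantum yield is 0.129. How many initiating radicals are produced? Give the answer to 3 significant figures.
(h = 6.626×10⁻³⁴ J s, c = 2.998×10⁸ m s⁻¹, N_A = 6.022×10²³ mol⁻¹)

4.99×10¹⁷ initiating radicals

Photon energy at 329 nm: hc/λ = (6.626×10⁻³⁴)(2.998×10⁸)/(329×10⁻⁹) = 6.038×10⁻¹⁹ J.
Photons incident: 3.20 / 6.038×10⁻¹⁹ = 5.300×10¹⁸, i.e. 5.300×10¹⁸/6.022×10²³ = 8.801×10⁻⁶ mol.
Fraction absorbed: 1 − 10^(−0.569) = 0.7302.
Photons absorbed: 0.7302 × 8.801×10⁻⁶ = 6.426×10⁻⁶ mol.
Product: Φ × n_abs = 0.129 × 6.426×10⁻⁶ = 8.290×10⁻⁷ mol.
As a count: 8.290×10⁻⁷ × 6.022×10²³ = 4.99×10¹⁷.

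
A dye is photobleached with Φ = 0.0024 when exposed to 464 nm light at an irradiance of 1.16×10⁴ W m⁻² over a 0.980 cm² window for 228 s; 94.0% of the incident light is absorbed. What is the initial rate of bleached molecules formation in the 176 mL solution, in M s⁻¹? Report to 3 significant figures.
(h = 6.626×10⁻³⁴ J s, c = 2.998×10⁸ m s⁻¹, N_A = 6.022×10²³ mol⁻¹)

Photon energy at 464 nm: hc/λ = (6.626×10⁻³⁴)(2.998×10⁸)/(464×10⁻⁹) = 4.281×10⁻¹⁹ J.
Energy delivered: (1.16×10⁴ W m⁻²)(0.980×10⁻⁴ m²)(228 s) = 259.2 J.
Photons incident: 259.2 / 4.281×10⁻¹⁹ = 6.055×10²⁰, i.e. 6.055×10²⁰/6.022×10²³ = 0.001005 mol.
Photons absorbed: 0.940 × 0.001005 = 9.447×10⁻⁴ mol.
Product formed: 0.0024 × 9.447×10⁻⁴ = 2.267×10⁻⁶ mol.
Rate: 2.267×10⁻⁶ mol / (228 s × 0.176 L) = 5.65×10⁻⁸ M s⁻¹.

5.65×10⁻⁸ M s⁻¹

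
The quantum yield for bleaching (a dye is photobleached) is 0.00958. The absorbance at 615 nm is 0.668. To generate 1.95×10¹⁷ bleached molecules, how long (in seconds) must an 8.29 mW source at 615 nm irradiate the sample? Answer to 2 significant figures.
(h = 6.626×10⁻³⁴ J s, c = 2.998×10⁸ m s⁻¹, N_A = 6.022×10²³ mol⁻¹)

t ≈ 1000 s

Product: 1.95×10¹⁷ / 6.022×10²³ = 3.238×10⁻⁷ mol.
Photons that must be absorbed: 3.238×10⁻⁷ / 0.00958 = 3.380×10⁻⁵ mol.
Fraction absorbed: 1 − 10^(−0.668) = 0.7852.
Incident photons needed: 3.380×10⁻⁵ / 0.7852 = 4.305×10⁻⁵ mol.
Photon energy: hc/λ = 3.230×10⁻¹⁹ J; per mole, 1.945×10⁵ J mol⁻¹.
Energy required: 4.305×10⁻⁵ × 1.945×10⁵ = 8.373 J.
Time: 8.373 J / 0.00829 W = 1000 s.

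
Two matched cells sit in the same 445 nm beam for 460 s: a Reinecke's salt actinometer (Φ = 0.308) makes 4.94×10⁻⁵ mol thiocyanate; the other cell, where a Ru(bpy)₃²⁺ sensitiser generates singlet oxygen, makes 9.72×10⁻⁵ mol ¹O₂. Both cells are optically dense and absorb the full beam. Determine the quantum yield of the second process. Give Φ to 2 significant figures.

Φ = 0.61

Photons absorbed by the actinometer: 4.94×10⁻⁵ / 0.308 = 1.604×10⁻⁴ mol.
Φ(unknown) = 9.72×10⁻⁵ / 1.604×10⁻⁴ = 0.61.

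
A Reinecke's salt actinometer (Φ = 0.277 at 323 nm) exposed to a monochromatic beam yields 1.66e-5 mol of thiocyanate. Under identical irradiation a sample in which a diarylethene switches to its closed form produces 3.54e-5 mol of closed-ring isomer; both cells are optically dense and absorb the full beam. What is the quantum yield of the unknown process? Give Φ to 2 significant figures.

Φ = 0.59

Photons absorbed by the actinometer: 1.66e-5 / 0.277 = 5.993e-5 mol.
Φ(unknown) = 3.54e-5 / 5.993e-5 = 0.59.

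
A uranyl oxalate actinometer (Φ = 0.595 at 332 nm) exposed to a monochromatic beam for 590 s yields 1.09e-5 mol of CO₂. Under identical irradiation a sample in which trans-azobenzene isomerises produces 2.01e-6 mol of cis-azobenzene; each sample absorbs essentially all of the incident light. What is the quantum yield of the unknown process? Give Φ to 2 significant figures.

Φ = 0.11

Photons absorbed by the actinometer: 1.09e-5 / 0.595 = 1.832e-5 mol.
Φ(unknown) = 2.01e-6 / 1.832e-5 = 0.11.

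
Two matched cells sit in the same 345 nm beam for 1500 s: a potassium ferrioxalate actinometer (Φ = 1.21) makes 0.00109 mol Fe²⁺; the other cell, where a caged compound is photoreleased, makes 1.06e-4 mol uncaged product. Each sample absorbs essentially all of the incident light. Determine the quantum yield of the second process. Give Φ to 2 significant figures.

Photons absorbed by the actinometer: 0.00109 / 1.21 = 9.008e-4 mol.
Φ(unknown) = 1.06e-4 / 9.008e-4 = 0.12.

Φ = 0.12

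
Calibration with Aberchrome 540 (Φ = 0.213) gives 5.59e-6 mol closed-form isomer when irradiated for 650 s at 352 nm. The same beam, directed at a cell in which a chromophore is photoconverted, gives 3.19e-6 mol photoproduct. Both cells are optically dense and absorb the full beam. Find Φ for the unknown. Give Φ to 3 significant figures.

Φ = 0.122

Photons absorbed by the actinometer: 5.59e-6 / 0.213 = 2.624e-5 mol.
Φ(unknown) = 3.19e-6 / 2.624e-5 = 0.122.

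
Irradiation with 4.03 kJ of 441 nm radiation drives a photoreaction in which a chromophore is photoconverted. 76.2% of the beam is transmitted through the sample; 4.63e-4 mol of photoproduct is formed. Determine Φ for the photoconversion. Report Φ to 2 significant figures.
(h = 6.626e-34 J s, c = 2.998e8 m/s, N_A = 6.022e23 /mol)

Φ = 0.13

Photon energy at 441 nm: hc/λ = (6.626e-34)(2.998e8)/(441e-9) = 4.504e-19 J.
Incident energy: 4.03 kJ = 4030 J.
Photons incident: 4030 / 4.504e-19 = 8.948e21, i.e. 8.948e21/6.022e23 = 0.01486 mol.
Fraction absorbed: 1 − 76.2/100 = 0.2380.
Photons absorbed: 0.2380 × 0.01486 = 0.003537 mol.
Φ = 4.63e-4 mol / 0.003537 mol photons = 0.13.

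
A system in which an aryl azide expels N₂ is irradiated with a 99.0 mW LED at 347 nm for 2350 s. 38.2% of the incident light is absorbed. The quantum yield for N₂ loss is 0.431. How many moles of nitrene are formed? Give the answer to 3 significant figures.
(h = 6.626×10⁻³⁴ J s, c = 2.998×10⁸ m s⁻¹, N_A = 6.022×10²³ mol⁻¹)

Photon energy at 347 nm: hc/λ = (6.626×10⁻³⁴)(2.998×10⁸)/(347×10⁻⁹) = 5.725×10⁻¹⁹ J.
Energy delivered: (99.0 mW)(2350 s) = 232.7 J.
Photons incident: 232.7 / 5.725×10⁻¹⁹ = 4.065×10²⁰, i.e. 4.065×10²⁰/6.022×10²³ = 6.750×10⁻⁴ mol.
Photons absorbed: 0.382 × 6.750×10⁻⁴ = 2.579×10⁻⁴ mol.
Product: Φ × n_abs = 0.431 × 2.579×10⁻⁴ = 1.112×10⁻⁴ mol.

1.11×10⁻⁴ mol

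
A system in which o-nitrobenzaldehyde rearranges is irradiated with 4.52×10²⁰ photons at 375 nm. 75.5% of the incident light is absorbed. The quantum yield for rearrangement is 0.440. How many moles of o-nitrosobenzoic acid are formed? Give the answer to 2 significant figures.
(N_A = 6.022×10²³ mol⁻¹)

Moles of photons: 4.52×10²⁰ / 6.022×10²³ = 7.506×10⁻⁴ mol.
Photons absorbed: 0.755 × 7.506×10⁻⁴ = 5.667×10⁻⁴ mol.
Product: Φ × n_abs = 0.440 × 5.667×10⁻⁴ = 2.493×10⁻⁴ mol.

2.5×10⁻⁴ mol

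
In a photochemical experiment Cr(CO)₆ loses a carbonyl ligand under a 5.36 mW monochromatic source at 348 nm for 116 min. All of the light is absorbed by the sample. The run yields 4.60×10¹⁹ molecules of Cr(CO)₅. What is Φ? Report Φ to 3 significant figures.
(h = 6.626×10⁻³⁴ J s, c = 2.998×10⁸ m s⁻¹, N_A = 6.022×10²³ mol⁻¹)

Φ = 0.704

Product: 4.60×10¹⁹ / 6.022×10²³ = 7.639×10⁻⁵ mol.
Photon energy at 348 nm: hc/λ = (6.626×10⁻³⁴)(2.998×10⁸)/(348×10⁻⁹) = 5.708×10⁻¹⁹ J.
Energy delivered: (5.36 mW)(6960 s) = 37.31 J.
Photons incident: 37.31 / 5.708×10⁻¹⁹ = 6.536×10¹⁹, i.e. 6.536×10¹⁹/6.022×10²³ = 1.085×10⁻⁴ mol.
Φ = 7.639×10⁻⁵ mol / 1.085×10⁻⁴ mol photons = 0.704.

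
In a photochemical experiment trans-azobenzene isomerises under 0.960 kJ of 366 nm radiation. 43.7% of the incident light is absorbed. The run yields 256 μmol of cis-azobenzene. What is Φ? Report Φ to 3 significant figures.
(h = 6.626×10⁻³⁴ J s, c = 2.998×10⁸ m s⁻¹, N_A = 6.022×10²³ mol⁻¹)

Φ = 0.199

Product: 256 μmol = 2.56×10⁻⁴ mol.
Photon energy at 366 nm: hc/λ = (6.626×10⁻³⁴)(2.998×10⁸)/(366×10⁻⁹) = 5.428×10⁻¹⁹ J.
Incident energy: 0.960 kJ = 960 J.
Photons incident: 960 / 5.428×10⁻¹⁹ = 1.769×10²¹, i.e. 1.769×10²¹/6.022×10²³ = 0.002938 mol.
Photons absorbed: 0.437 × 0.002938 = 0.001284 mol.
Φ = 2.56×10⁻⁴ mol / 0.001284 mol photons = 0.199.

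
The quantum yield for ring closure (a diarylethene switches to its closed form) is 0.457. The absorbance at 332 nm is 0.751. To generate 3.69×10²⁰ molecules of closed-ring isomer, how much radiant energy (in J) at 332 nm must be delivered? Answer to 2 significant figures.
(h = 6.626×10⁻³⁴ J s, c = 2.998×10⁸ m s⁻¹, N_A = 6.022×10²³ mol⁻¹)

590 J

Product: 3.69×10²⁰ / 6.022×10²³ = 6.128×10⁻⁴ mol.
Photons that must be absorbed: 6.128×10⁻⁴ / 0.457 = 0.001341 mol.
Fraction absorbed: 1 − 10^(−0.751) = 0.8226.
Incident photons needed: 0.001341 / 0.8226 = 0.001630 mol.
Photon energy: hc/λ = 5.983×10⁻¹⁹ J; per mole, 3.603×10⁵ J mol⁻¹.
Energy required: 0.001630 × 3.603×10⁵ = 590 J.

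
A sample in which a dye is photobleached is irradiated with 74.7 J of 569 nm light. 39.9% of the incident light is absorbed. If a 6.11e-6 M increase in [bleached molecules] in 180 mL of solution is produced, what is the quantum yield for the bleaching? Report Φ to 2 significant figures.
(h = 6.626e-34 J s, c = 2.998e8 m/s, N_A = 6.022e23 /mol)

Product: (6.11e-6 M)(0.18 L) = 1.100e-6 mol.
Photon energy at 569 nm: hc/λ = (6.626e-34)(2.998e8)/(569e-9) = 3.491e-19 J.
Photons incident: 74.7 / 3.491e-19 = 2.140e20, i.e. 2.140e20/6.022e23 = 3.554e-4 mol.
Photons absorbed: 0.399 × 3.554e-4 = 1.418e-4 mol.
Φ = 1.100e-6 mol / 1.418e-4 mol photons = 0.0078.

Φ = 0.0078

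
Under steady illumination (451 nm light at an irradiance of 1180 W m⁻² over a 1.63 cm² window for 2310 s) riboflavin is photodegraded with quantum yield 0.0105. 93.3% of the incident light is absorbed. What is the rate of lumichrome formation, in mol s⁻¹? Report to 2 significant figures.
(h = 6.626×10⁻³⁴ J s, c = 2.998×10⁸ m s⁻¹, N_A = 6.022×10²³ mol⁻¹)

Photon energy at 451 nm: hc/λ = (6.626×10⁻³⁴)(2.998×10⁸)/(451×10⁻⁹) = 4.405×10⁻¹⁹ J.
Energy delivered: (1180 W m⁻²)(1.63×10⁻⁴ m²)(2310 s) = 444.3 J.
Photons incident: 444.3 / 4.405×10⁻¹⁹ = 1.009×10²¹, i.e. 1.009×10²¹/6.022×10²³ = 0.001676 mol.
Photons absorbed: 0.933 × 0.001676 = 0.001564 mol.
Product formed: 0.0105 × 0.001564 = 1.642×10⁻⁵ mol.
Rate: 1.642×10⁻⁵ / 2310 s = 7.1×10⁻⁹ mol s⁻¹.

7.1×10⁻⁹ mol s⁻¹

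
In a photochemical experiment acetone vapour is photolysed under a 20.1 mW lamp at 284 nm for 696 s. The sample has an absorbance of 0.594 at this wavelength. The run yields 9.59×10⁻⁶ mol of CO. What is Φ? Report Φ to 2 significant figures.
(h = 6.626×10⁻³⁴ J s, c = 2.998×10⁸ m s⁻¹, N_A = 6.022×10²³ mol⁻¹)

Photon energy at 284 nm: hc/λ = (6.626×10⁻³⁴)(2.998×10⁸)/(284×10⁻⁹) = 6.995×10⁻¹⁹ J.
Energy delivered: (20.1 mW)(696 s) = 13.99 J.
Photons incident: 13.99 / 6.995×10⁻¹⁹ = 2.000×10¹⁹, i.e. 2.000×10¹⁹/6.022×10²³ = 3.321×10⁻⁵ mol.
Fraction absorbed: 1 − 10^(−0.594) = 0.7453.
Photons absorbed: 0.7453 × 3.321×10⁻⁵ = 2.475×10⁻⁵ mol.
Φ = 9.59×10⁻⁶ mol / 2.475×10⁻⁵ mol photons = 0.39.

Φ = 0.39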